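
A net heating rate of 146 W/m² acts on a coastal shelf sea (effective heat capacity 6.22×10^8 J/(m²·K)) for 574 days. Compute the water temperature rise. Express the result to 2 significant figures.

12 K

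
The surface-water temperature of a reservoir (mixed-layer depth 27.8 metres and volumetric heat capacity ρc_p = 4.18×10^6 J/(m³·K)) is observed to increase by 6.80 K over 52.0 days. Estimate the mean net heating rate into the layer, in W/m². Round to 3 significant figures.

176

Areal heat capacity C = ρc_p × D = 4.18×10^6 × 27.8 = 1.16×10^8 J m⁻² K⁻¹.
Required heat per unit area: Q = C ΔT = 1.16×10^8 × 6.80 = 7.90×10^8 J/m².
Flux F = Q / Δt = 7.90×10^8 / 4.49×10^6 s = 176 W/m².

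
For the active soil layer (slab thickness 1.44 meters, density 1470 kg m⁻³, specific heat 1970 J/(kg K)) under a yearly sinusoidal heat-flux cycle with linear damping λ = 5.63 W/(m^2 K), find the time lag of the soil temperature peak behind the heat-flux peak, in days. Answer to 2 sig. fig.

8.5 days

Areal heat capacity C = ρ c_p D = 1470 × 1970 × 1.44 = 4.17×10^6 J/(m²·K).
ω = 2π / 3.15×10^7 s = 1.99×10^-7 s⁻¹.
Phase lag φ = arctan(Cω/λ) = arctan(0.831/5.63) = 0.147 rad.
Time lag = φ / ω = 0.147 / 1.99×10^-7 = 7.35×10^5 s = 8.51 days.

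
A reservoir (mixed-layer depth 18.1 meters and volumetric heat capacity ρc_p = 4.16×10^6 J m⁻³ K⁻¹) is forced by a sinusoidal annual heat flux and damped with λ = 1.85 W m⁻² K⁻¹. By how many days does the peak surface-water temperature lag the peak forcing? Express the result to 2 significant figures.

Areal heat capacity C = ρc_p × D = 4.16×10^6 × 18.1 = 7.53×10^7 J/(m^2 K).
ω = 2π / 3.15×10^7 s = 1.99×10^-7 s⁻¹.
Phase lag φ = arctan(Cω/λ) = arctan(15.0/1.85) = 1.45 rad.
Time lag = φ / ω = 1.45 / 1.99×10^-7 = 7.27×10^6 s = 84.1 days.

84 days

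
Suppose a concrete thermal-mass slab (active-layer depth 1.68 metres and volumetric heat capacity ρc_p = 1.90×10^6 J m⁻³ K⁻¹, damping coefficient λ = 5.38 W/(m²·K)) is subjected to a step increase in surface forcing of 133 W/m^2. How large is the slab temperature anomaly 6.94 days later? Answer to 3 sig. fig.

15.7 K

Areal heat capacity C = ρc_p × D = 1.90×10^6 × 1.68 = 3.19×10^6 J/(m^2 K).
τ = C / λ = 3.19×10^6 / 5.38 = 5.93×10^5 s.
Equilibrium anomaly ΔT_eq = F / λ = 133 / 5.38 = 24.7 K.
t = 6.94 days = 6.00×10^5 s, so t/τ = 1.01.
ΔT(t) = ΔT_eq (1 − e^(−t/τ)) = 24.7 × (1 − e^−1.01) = 15.7 K.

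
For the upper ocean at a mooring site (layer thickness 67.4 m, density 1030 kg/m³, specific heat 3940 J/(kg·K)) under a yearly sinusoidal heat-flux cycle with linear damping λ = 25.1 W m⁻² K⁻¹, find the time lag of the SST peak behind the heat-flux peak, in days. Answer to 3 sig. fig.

Areal heat capacity C = ρ c_p D = 1030 × 3940 × 67.4 = 2.74×10^8 J/(m^2 K).
ω = 2π / 3.15×10^7 s = 1.99×10^-7 s⁻¹.
Phase lag φ = arctan(Cω/λ) = arctan(54.5/25.1) = 1.14 rad.
Time lag = φ / ω = 1.14 / 1.99×10^-7 = 5.72×10^6 s = 66.2 days.

66.2 days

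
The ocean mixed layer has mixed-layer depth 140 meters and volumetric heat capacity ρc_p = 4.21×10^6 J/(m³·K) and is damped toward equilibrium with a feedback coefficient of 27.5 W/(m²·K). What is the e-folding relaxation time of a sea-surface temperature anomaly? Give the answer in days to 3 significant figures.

Areal heat capacity C = ρc_p × D = 4.21×10^6 × 140 = 5.89×10^8 J/(m^2 K).
Relaxation time τ = C / λ = 5.89×10^8 / 27.5 = 2.14×10^7 s.
In days: 2.14×10^7 s / (86400 s/day) = 248 days.

248 days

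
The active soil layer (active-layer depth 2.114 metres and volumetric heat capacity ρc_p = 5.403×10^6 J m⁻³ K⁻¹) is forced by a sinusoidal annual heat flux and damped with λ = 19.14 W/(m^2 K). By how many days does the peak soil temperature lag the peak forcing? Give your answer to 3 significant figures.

6.87 days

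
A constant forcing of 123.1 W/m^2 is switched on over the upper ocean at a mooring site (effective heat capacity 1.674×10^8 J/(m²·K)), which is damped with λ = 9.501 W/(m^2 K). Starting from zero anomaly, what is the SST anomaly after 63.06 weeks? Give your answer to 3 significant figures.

Areal heat capacity C = 1.674×10^8 J/(m²·K) (given).
τ = C / λ = 1.67×10^8 / 9.501 = 1.76×10^7 s.
Equilibrium anomaly ΔT_eq = F / λ = 123.1 / 9.501 = 13.0 K.
t = 63.06 weeks = 3.81×10^7 s, so t/τ = 2.16.
ΔT(t) = ΔT_eq (1 − e^(−t/τ)) = 13.0 × (1 − e^−2.16) = 11.5 K.

11.5 K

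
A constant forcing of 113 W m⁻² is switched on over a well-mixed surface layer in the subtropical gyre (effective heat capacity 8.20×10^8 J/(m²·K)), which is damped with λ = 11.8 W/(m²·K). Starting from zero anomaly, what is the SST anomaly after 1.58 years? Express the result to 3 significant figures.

4.90 K

Areal heat capacity C = 8.20×10^8 J/(m²·K) (given).
τ = C / λ = 8.20×10^8 / 11.8 = 6.95×10^7 s.
Equilibrium anomaly ΔT_eq = F / λ = 113 / 11.8 = 9.58 K.
t = 1.58 years = 4.99×10^7 s, so t/τ = 0.718.
ΔT(t) = ΔT_eq (1 − e^(−t/τ)) = 9.58 × (1 − e^−0.718) = 4.90 K.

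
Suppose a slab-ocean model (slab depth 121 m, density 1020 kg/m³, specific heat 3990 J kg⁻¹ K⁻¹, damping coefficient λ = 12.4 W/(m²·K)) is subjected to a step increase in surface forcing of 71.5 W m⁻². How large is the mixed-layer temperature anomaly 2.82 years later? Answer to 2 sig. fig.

Areal heat capacity C = ρ c_p D = 1020 × 3990 × 121 = 4.92×10^8 J/(m²·K).
τ = C / λ = 4.92×10^8 / 12.4 = 3.97×10^7 s.
Equilibrium anomaly ΔT_eq = F / λ = 71.5 / 12.4 = 5.77 K.
t = 2.82 years = 8.90×10^7 s, so t/τ = 2.24.
ΔT(t) = ΔT_eq (1 − e^(−t/τ)) = 5.77 × (1 − e^−2.24) = 5.15 K.

5.2 K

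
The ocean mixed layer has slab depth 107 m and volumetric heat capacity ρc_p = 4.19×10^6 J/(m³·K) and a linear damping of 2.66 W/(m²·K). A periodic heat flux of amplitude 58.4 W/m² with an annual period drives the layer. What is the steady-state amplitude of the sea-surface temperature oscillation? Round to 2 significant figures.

Areal heat capacity C = ρc_p × D = 4.19×10^6 × 107 = 4.48×10^8 J m⁻² K⁻¹.
Angular frequency ω = 2π / T = 2π / 3.15×10^7 s = 1.99×10^-7 s⁻¹.
√((Cω)² + λ²) = √((89.3)² + 2.66²) = 89.4 W/(m²·K).
Amplitude A = F₀ / √((Cω)²+λ²) = 58.4 / 89.4 = 0.654 K.

0.65 K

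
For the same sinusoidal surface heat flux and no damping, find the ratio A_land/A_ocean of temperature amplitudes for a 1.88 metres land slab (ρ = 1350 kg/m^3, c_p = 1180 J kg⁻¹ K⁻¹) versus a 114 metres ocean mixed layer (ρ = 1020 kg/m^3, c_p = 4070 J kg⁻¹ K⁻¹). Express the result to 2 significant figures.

C_ocean = 1020 × 4070 × 114 = 4.73×10^8 J/(m²·K).
C_land = 1350 × 1180 × 1.88 = 2.99×10^6 J/(m²·K).
Undamped amplitude ∝ 1/C, so A_land/A_ocean = C_ocean/C_land = 158.

160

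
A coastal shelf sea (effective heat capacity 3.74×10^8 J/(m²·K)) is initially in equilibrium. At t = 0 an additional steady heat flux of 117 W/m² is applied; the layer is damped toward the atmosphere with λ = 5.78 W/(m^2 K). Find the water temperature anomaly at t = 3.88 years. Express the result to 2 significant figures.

Areal heat capacity C = 3.74×10^8 J/(m²·K) (given).
τ = C / λ = 3.74×10^8 / 5.78 = 6.47×10^7 s.
Equilibrium anomaly ΔT_eq = F / λ = 117 / 5.78 = 20.2 K.
t = 3.88 years = 1.22×10^8 s, so t/τ = 1.89.
ΔT(t) = ΔT_eq (1 − e^(−t/τ)) = 20.2 × (1 − e^−1.89) = 17.2 K.

17 K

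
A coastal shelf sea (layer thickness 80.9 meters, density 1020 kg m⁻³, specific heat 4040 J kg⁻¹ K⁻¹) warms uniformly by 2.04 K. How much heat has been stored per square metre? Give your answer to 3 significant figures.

6.80×10^8

Areal heat capacity C = ρ c_p D = 1020 × 4040 × 80.9 = 3.33×10^8 J/(m^2 K).
ΔQ = C ΔT = 3.33×10^8 × 2.04 = 6.80×10^8 J/m².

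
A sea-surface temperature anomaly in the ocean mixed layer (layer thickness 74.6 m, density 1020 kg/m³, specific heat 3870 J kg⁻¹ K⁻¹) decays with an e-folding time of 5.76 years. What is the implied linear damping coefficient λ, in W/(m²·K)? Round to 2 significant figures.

1.6

Areal heat capacity C = ρ c_p D = 1020 × 3870 × 74.6 = 2.94×10^8 J/(m^2 K).
τ = 5.76 years = 1.82×10^8 s.
λ = C / τ = 2.94×10^8 / 1.82×10^8 = 1.62 W/(m²·K).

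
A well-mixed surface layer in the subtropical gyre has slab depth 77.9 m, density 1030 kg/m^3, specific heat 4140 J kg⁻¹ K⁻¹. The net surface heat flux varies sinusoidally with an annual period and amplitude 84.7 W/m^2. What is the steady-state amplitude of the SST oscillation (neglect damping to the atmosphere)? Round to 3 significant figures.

1.28 K

Areal heat capacity C = ρ c_p D = 1030 × 4140 × 77.9 = 3.32×10^8 J/(m²·K).
Angular frequency ω = 2π / T = 2π / 3.15×10^7 s = 1.99×10^-7 s⁻¹.
Cω = 3.32×10^8 × 1.99×10^-7 = 66.2 W/(m²·K).
Amplitude A = F₀ / (Cω) = 84.7 / 66.2 = 1.28 K.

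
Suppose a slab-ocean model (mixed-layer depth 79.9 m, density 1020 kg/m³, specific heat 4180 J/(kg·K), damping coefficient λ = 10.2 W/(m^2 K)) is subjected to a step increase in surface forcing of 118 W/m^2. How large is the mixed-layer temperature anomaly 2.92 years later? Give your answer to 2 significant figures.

Areal heat capacity C = ρ c_p D = 1020 × 4180 × 79.9 = 3.41×10^8 J/(m²·K).
τ = C / λ = 3.41×10^8 / 10.2 = 3.34×10^7 s.
Equilibrium anomaly ΔT_eq = F / λ = 118 / 10.2 = 11.6 K.
t = 2.92 years = 9.21×10^7 s, so t/τ = 2.76.
ΔT(t) = ΔT_eq (1 − e^(−t/τ)) = 11.6 × (1 − e^−2.76) = 10.8 K.

11 K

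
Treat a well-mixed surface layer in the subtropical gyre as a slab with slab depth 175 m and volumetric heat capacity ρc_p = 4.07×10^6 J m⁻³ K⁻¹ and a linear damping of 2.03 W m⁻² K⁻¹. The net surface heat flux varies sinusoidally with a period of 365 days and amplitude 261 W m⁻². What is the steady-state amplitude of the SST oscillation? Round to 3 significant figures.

Areal heat capacity C = ρc_p × D = 4.07×10^6 × 175 = 7.12×10^8 J/(m²·K).
Angular frequency ω = 2π / T = 2π / 3.15×10^7 s = 1.99×10^-7 s⁻¹.
√((Cω)² + λ²) = √((142)² + 2.03²) = 142 W/(m²·K).
Amplitude A = F₀ / √((Cω)²+λ²) = 261 / 142 = 1.84 K.

1.84 K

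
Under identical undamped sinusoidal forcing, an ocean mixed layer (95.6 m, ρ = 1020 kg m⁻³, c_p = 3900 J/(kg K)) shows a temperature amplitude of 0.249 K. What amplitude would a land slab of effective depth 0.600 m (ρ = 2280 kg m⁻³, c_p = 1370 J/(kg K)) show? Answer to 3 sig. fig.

50.5 K

C_ocean = 3.80×10^8 J/(m²·K); C_land = 1.87×10^6 J/(m²·K).
A ∝ 1/C ⇒ A_land = A_ocean × C_ocean/C_land = 0.249 × 203 = 50.5 K.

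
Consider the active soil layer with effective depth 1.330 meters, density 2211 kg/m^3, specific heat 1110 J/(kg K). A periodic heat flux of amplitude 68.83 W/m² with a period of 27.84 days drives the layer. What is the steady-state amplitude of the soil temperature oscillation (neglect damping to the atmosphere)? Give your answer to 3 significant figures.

Areal heat capacity C = ρ c_p D = 2211 × 1110 × 1.330 = 3.26×10^6 J/(m²·K).
Angular frequency ω = 2π / T = 2π / 2.41×10^6 s = 2.61×10^-6 s⁻¹.
Cω = 3.26×10^6 × 2.61×10^-6 = 8.53 W/(m²·K).
Amplitude A = F₀ / (Cω) = 68.83 / 8.53 = 8.07 K.

8.07 K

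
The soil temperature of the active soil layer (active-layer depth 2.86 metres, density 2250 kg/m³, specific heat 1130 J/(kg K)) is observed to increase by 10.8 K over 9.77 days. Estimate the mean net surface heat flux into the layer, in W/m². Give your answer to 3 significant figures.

Areal heat capacity C = ρ c_p D = 2250 × 1130 × 2.86 = 7.27×10^6 J m⁻² K⁻¹.
Required heat per unit area: Q = C ΔT = 7.27×10^6 × 10.8 = 7.85×10^7 J/m².
Flux F = Q / Δt = 7.85×10^7 / 8.44×10^5 s = 93.0 W/m².

93.0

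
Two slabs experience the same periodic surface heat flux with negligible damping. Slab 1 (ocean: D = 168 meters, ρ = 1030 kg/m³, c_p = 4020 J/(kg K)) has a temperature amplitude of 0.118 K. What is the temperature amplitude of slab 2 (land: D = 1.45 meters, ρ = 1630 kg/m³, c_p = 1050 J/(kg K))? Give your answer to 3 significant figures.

C_ocean = 6.96×10^8 J/(m²·K); C_land = 2.48×10^6 J/(m²·K).
A ∝ 1/C ⇒ A_land = A_ocean × C_ocean/C_land = 0.118 × 280 = 33.1 K.

33.1 K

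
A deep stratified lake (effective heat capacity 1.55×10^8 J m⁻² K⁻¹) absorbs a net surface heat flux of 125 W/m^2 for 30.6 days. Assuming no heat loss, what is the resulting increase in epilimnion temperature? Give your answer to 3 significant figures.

2.13 K

Areal heat capacity C = 1.55×10^8 J m⁻² K⁻¹ (given).
Net heat input Q = F Δt = 125 × (30.6 days × 86400 s/day) = 3.30×10^8 J/m².
ΔT = Q / C = 3.30×10^8 / 1.55×10^8 = 2.13 K.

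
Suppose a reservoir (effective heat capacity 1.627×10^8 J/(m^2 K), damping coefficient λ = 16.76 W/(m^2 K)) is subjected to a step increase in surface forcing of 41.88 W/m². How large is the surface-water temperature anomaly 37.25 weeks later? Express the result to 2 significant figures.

2.3 K

Areal heat capacity C = 1.627×10^8 J/(m^2 K) (given).
τ = C / λ = 1.63×10^8 / 16.76 = 9.71×10^6 s.
Equilibrium anomaly ΔT_eq = F / λ = 41.88 / 16.76 = 2.50 K.
t = 37.25 weeks = 2.25×10^7 s, so t/τ = 2.32.
ΔT(t) = ΔT_eq (1 − e^(−t/τ)) = 2.50 × (1 − e^−2.32) = 2.25 K.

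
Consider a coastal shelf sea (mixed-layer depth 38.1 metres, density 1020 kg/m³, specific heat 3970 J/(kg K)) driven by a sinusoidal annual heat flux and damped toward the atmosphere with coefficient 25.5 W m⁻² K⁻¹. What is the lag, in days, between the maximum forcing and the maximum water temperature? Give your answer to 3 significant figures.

Areal heat capacity C = ρ c_p D = 1020 × 3970 × 38.1 = 1.54×10^8 J m⁻² K⁻¹.
ω = 2π / 3.15×10^7 s = 1.99×10^-7 s⁻¹.
Phase lag φ = arctan(Cω/λ) = arctan(30.7/25.5) = 0.878 rad.
Time lag = φ / ω = 0.878 / 1.99×10^-7 = 4.41×10^6 s = 51.0 days.

51.0 days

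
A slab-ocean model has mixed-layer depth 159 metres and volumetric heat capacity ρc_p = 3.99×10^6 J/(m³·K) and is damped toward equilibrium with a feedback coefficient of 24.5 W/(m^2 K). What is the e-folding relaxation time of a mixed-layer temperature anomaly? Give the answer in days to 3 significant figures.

Areal heat capacity C = ρc_p × D = 3.99×10^6 × 159 = 6.34×10^8 J m⁻² K⁻¹.
Relaxation time τ = C / λ = 6.34×10^8 / 24.5 = 2.59×10^7 s.
In days: 2.59×10^7 s / (86400 s/day) = 300 days.

300 days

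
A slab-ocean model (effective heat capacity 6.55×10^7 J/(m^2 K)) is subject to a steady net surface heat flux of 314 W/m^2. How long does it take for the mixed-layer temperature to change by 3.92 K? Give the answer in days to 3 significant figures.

Areal heat capacity C = 6.55×10^7 J/(m^2 K) (given).
Time required: Δt = C ΔT / F = 6.55×10^7 × 3.92 / 314 = 8.18×10^5 s.
In days: 8.18×10^5 s / (86400 s/day) = 9.46 days.

9.46 days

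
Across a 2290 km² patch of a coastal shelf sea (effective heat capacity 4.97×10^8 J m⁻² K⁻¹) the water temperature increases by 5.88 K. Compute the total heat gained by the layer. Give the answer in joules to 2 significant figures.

Areal heat capacity C = 4.97×10^8 J m⁻² K⁻¹ (given).
Heat per unit area: q = C ΔT = 4.97×10^8 × 5.88 = 2.92×10^9 J/m².
Total heat: Q = q × A = 2.92×10^9 × (2290 × 10⁶ m²) = 6.69×10^18 J.

6.7×10^18 J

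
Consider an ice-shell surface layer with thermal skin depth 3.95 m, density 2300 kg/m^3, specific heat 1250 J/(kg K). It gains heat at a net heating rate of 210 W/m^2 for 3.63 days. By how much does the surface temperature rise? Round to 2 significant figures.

Areal heat capacity C = ρ c_p D = 2300 × 1250 × 3.95 = 1.14×10^7 J/(m²·K).
Net heat input Q = F Δt = 210 × (3.63 days × 86400 s/day) = 6.59×10^7 J/m².
ΔT = Q / C = 6.59×10^7 / 1.14×10^7 = 5.80 K.

5.8 K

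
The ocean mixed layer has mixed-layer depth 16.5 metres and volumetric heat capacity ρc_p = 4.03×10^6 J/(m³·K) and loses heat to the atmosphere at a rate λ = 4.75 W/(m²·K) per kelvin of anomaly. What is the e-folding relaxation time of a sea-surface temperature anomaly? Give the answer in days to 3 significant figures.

Areal heat capacity C = ρc_p × D = 4.03×10^6 × 16.5 = 6.65×10^7 J m⁻² K⁻¹.
Relaxation time τ = C / λ = 6.65×10^7 / 4.75 = 1.40×10^7 s.
In days: 1.40×10^7 s / (86400 s/day) = 162 days.

162 days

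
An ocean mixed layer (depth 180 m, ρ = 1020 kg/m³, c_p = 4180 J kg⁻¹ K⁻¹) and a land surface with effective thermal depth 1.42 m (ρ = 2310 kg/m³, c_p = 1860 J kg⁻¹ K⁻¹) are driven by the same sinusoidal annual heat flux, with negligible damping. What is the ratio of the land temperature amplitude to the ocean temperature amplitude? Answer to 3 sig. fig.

C_ocean = 1020 × 4180 × 180 = 7.67×10^8 J/(m²·K).
C_land = 2310 × 1860 × 1.42 = 6.10×10^6 J/(m²·K).
Undamped amplitude ∝ 1/C, so A_land/A_ocean = C_ocean/C_land = 126.

126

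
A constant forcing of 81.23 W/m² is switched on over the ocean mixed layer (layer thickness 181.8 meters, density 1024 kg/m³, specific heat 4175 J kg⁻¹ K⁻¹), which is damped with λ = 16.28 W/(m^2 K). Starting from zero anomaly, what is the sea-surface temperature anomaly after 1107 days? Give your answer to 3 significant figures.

Areal heat capacity C = ρ c_p D = 1024 × 4175 × 181.8 = 7.77×10^8 J m⁻² K⁻¹.
τ = C / λ = 7.77×10^8 / 16.28 = 4.77×10^7 s.
Equilibrium anomaly ΔT_eq = F / λ = 81.23 / 16.28 = 4.99 K.
t = 1107 days = 9.56×10^7 s, so t/τ = 2.00.
ΔT(t) = ΔT_eq (1 − e^(−t/τ)) = 4.99 × (1 − e^−2.00) = 4.32 K.

4.32 K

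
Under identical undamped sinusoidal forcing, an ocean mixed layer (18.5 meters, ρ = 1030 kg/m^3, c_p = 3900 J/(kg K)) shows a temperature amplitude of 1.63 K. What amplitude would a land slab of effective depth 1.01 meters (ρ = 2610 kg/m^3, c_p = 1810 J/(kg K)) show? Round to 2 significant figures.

C_ocean = 7.43×10^7 J/(m²·K); C_land = 4.77×10^6 J/(m²·K).
A ∝ 1/C ⇒ A_land = A_ocean × C_ocean/C_land = 1.63 × 15.6 = 25.4 K.

25 K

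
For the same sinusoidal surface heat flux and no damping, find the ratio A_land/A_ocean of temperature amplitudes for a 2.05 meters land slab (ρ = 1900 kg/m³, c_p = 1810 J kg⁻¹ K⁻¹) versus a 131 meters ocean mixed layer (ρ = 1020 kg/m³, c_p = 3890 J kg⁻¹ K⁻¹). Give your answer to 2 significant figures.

74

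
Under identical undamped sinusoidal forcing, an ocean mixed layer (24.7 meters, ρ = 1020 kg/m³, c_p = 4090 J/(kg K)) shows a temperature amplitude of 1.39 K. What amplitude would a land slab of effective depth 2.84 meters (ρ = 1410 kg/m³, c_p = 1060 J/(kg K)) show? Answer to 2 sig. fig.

34 K

C_ocean = 1.03×10^8 J/(m²·K); C_land = 4.24×10^6 J/(m²·K).
A ∝ 1/C ⇒ A_land = A_ocean × C_ocean/C_land = 1.39 × 24.3 = 33.7 K.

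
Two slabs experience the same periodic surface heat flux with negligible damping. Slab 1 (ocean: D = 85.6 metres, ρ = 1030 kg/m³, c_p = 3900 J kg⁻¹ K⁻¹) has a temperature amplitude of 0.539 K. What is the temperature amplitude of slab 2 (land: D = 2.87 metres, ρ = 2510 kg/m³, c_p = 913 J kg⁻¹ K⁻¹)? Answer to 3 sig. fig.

28.2 K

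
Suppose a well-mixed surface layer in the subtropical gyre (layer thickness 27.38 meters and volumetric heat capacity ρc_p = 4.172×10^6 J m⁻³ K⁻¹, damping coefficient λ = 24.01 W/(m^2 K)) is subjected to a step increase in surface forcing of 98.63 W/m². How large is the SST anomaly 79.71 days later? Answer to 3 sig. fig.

Areal heat capacity C = ρc_p × D = 4.172×10^6 × 27.38 = 1.14×10^8 J m⁻² K⁻¹.
τ = C / λ = 1.14×10^8 / 24.01 = 4.76×10^6 s.
Equilibrium anomaly ΔT_eq = F / λ = 98.63 / 24.01 = 4.11 K.
t = 79.71 days = 6.89×10^6 s, so t/τ = 1.45.
ΔT(t) = ΔT_eq (1 − e^(−t/τ)) = 4.11 × (1 − e^−1.45) = 3.14 K.

3.14 K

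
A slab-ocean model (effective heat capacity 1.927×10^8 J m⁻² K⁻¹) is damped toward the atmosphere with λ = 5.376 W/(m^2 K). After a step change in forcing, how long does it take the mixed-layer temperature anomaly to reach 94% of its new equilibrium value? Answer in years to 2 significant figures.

3.2 years

Areal heat capacity C = 1.927×10^8 J m⁻² K⁻¹ (given).
τ = C / λ = 1.93×10^8 / 5.376 = 3.58×10^7 s.
Fraction reached: 1 − e^(−t/τ) = 0.94 ⇒ t = −τ ln(1 − 0.94) = τ × 2.81.
t = 1.01×10^8 s = 3.20 years.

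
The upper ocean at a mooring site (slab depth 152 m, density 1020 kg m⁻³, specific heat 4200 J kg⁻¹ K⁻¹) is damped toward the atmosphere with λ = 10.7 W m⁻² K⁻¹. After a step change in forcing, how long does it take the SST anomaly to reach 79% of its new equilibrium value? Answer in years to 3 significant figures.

3.01 years

Areal heat capacity C = ρ c_p D = 1020 × 4200 × 152 = 6.51×10^8 J/(m^2 K).
τ = C / λ = 6.51×10^8 / 10.7 = 6.09×10^7 s.
Fraction reached: 1 − e^(−t/τ) = 0.79 ⇒ t = −τ ln(1 − 0.79) = τ × 1.56.
t = 9.50×10^7 s = 3.01 years.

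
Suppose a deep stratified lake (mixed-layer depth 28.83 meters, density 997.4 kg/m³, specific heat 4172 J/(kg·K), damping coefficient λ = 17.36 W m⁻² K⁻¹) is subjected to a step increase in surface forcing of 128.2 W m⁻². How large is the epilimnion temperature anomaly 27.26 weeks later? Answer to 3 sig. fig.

6.71 K

Areal heat capacity C = ρ c_p D = 997.4 × 4172 × 28.83 = 1.20×10^8 J/(m²·K).
τ = C / λ = 1.20×10^8 / 17.36 = 6.91×10^6 s.
Equilibrium anomaly ΔT_eq = F / λ = 128.2 / 17.36 = 7.38 K.
t = 27.26 weeks = 1.65×10^7 s, so t/τ = 2.39.
ΔT(t) = ΔT_eq (1 − e^(−t/τ)) = 7.38 × (1 − e^−2.39) = 6.71 K.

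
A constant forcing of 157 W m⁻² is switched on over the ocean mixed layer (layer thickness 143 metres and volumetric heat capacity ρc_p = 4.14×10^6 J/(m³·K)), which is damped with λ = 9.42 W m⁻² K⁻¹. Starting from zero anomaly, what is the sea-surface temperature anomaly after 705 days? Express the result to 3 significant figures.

Areal heat capacity C = ρc_p × D = 4.14×10^6 × 143 = 5.92×10^8 J m⁻² K⁻¹.
τ = C / λ = 5.92×10^8 / 9.42 = 6.28×10^7 s.
Equilibrium anomaly ΔT_eq = F / λ = 157 / 9.42 = 16.7 K.
t = 705 days = 6.09×10^7 s, so t/τ = 0.969.
ΔT(t) = ΔT_eq (1 − e^(−t/τ)) = 16.7 × (1 − e^−0.969) = 10.3 K.

10.3 K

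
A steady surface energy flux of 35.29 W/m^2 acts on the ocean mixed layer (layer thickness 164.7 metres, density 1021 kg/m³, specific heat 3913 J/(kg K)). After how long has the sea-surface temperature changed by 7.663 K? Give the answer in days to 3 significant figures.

Areal heat capacity C = ρ c_p D = 1021 × 3913 × 164.7 = 6.58×10^8 J/(m^2 K).
Time required: Δt = C ΔT / F = 6.58×10^8 × 7.663 / 35.29 = 1.43×10^8 s.
In days: 1.43×10^8 s / (86400 s/day) = 1650 days.

1650 days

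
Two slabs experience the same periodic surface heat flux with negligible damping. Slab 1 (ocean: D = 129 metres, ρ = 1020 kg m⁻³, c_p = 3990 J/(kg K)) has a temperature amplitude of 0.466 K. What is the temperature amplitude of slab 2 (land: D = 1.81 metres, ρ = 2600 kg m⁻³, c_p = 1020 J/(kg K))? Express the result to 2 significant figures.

51 K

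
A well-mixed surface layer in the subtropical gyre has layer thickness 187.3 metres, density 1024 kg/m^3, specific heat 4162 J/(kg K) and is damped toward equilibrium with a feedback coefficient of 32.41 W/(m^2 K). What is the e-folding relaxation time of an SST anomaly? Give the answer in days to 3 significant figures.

285 days

Areal heat capacity C = ρ c_p D = 1024 × 4162 × 187.3 = 7.98×10^8 J/(m²·K).
Relaxation time τ = C / λ = 7.98×10^8 / 32.41 = 2.46×10^7 s.
In days: 2.46×10^7 s / (86400 s/day) = 285 days.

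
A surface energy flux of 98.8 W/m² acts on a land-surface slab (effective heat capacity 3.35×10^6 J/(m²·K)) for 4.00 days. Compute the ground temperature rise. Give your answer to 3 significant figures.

Areal heat capacity C = 3.35×10^6 J/(m²·K) (given).
Net heat input Q = F Δt = 98.8 × (4.00 days × 86400 s/day) = 3.41×10^7 J/m².
ΔT = Q / C = 3.41×10^7 / 3.35×10^6 = 10.2 K.

10.2 K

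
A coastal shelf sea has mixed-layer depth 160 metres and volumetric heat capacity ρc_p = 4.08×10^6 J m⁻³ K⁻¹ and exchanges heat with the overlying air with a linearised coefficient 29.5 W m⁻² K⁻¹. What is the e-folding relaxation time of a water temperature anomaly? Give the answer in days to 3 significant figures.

Areal heat capacity C = ρc_p × D = 4.08×10^6 × 160 = 6.53×10^8 J/(m²·K).
Relaxation time τ = C / λ = 6.53×10^8 / 29.5 = 2.21×10^7 s.
In days: 2.21×10^7 s / (86400 s/day) = 256 days.

256 days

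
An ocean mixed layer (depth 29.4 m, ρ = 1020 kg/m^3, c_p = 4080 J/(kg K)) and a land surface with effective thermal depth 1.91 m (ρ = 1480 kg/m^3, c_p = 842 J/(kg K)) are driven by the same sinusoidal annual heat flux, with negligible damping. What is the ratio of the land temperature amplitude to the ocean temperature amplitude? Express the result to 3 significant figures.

51.4

C_ocean = 1020 × 4080 × 29.4 = 1.22×10^8 J/(m²·K).
C_land = 1480 × 842 × 1.91 = 2.38×10^6 J/(m²·K).
Undamped amplitude ∝ 1/C, so A_land/A_ocean = C_ocean/C_land = 51.4.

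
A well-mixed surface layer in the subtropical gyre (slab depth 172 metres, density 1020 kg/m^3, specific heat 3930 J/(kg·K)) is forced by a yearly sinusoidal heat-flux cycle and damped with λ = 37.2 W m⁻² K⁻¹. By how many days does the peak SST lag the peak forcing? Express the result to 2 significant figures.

76 days

Areal heat capacity C = ρ c_p D = 1020 × 3930 × 172 = 6.89×10^8 J/(m^2 K).
ω = 2π / 3.15×10^7 s = 1.99×10^-7 s⁻¹.
Phase lag φ = arctan(Cω/λ) = arctan(137/37.2) = 1.31 rad.
Time lag = φ / ω = 1.31 / 1.99×10^-7 = 6.56×10^6 s = 75.9 days.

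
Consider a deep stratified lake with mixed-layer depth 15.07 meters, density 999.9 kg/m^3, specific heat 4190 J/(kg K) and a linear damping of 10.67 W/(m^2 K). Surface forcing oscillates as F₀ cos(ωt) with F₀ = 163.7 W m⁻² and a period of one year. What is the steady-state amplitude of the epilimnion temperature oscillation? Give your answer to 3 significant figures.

Areal heat capacity C = ρ c_p D = 999.9 × 4190 × 15.07 = 6.31×10^7 J m⁻² K⁻¹.
Angular frequency ω = 2π / T = 2π / 3.15×10^7 s = 1.99×10^-7 s⁻¹.
√((Cω)² + λ²) = √((12.6)² + 10.67²) = 16.5 W/(m²·K).
Amplitude A = F₀ / √((Cω)²+λ²) = 163.7 / 16.5 = 9.92 K.

9.92 K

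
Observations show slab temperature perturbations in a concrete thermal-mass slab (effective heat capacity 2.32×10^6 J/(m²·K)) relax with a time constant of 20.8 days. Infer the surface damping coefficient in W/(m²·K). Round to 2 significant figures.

Areal heat capacity C = 2.32×10^6 J/(m²·K) (given).
τ = 20.8 days = 1.80×10^6 s.
λ = C / τ = 2.32×10^6 / 1.80×10^6 = 1.29 W/(m²·K).

1.3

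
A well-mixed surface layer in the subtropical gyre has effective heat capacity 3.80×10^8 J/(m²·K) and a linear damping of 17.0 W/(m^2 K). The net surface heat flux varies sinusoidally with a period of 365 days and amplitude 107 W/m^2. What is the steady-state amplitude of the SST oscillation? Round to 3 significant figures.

Areal heat capacity C = 3.80×10^8 J/(m²·K) (given).
Angular frequency ω = 2π / T = 2π / 3.15×10^7 s = 1.99×10^-7 s⁻¹.
√((Cω)² + λ²) = √((75.7)² + 17.0²) = 77.6 W/(m²·K).
Amplitude A = F₀ / √((Cω)²+λ²) = 107 / 77.6 = 1.38 K.

1.38 K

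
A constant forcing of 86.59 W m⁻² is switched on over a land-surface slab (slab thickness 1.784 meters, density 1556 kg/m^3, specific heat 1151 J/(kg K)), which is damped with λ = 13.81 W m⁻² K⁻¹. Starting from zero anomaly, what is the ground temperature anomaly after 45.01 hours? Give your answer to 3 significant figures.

3.16 K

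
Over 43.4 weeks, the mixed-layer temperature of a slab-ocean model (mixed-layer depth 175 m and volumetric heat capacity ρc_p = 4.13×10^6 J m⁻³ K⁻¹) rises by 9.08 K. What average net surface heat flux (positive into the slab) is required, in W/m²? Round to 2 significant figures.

250

Areal heat capacity C = ρc_p × D = 4.13×10^6 × 175 = 7.23×10^8 J m⁻² K⁻¹.
Required heat per unit area: Q = C ΔT = 7.23×10^8 × 9.08 = 6.56×10^9 J/m².
Flux F = Q / Δt = 6.56×10^9 / 2.62×10^7 s = 250 W/m².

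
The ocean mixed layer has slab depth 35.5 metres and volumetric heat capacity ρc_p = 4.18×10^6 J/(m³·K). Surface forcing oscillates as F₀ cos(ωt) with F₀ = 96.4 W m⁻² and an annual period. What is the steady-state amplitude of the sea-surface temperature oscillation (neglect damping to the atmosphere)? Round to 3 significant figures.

3.26 K

Areal heat capacity C = ρc_p × D = 4.18×10^6 × 35.5 = 1.48×10^8 J m⁻² K⁻¹.
Angular frequency ω = 2π / T = 2π / 3.15×10^7 s = 1.99×10^-7 s⁻¹.
Cω = 1.48×10^8 × 1.99×10^-7 = 29.6 W/(m²·K).
Amplitude A = F₀ / (Cω) = 96.4 / 29.6 = 3.26 K.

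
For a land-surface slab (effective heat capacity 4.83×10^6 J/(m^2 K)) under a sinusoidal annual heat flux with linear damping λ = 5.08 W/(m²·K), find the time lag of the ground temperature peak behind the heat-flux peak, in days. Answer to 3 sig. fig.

10.9 days

Areal heat capacity C = 4.83×10^6 J/(m^2 K) (given).
ω = 2π / 3.15×10^7 s = 1.99×10^-7 s⁻¹.
Phase lag φ = arctan(Cω/λ) = arctan(0.962/5.08) = 0.187 rad.
Time lag = φ / ω = 0.187 / 1.99×10^-7 = 9.40×10^5 s = 10.9 days.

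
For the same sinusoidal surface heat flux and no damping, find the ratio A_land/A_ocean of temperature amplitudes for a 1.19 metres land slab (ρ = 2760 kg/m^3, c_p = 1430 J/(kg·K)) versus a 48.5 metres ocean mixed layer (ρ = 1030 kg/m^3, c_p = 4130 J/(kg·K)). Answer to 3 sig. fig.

C_ocean = 1030 × 4130 × 48.5 = 2.06×10^8 J/(m²·K).
C_land = 2760 × 1430 × 1.19 = 4.70×10^6 J/(m²·K).
Undamped amplitude ∝ 1/C, so A_land/A_ocean = C_ocean/C_land = 43.9.

43.9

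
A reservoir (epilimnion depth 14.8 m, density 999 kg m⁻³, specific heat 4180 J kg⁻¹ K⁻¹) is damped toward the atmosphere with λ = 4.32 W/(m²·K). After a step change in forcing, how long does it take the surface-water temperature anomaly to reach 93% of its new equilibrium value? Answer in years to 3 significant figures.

1.21 years

Areal heat capacity C = ρ c_p D = 999 × 4180 × 14.8 = 6.18×10^7 J m⁻² K⁻¹.
τ = C / λ = 6.18×10^7 / 4.32 = 1.43×10^7 s.
Fraction reached: 1 − e^(−t/τ) = 0.93 ⇒ t = −τ ln(1 − 0.93) = τ × 2.66.
t = 3.80×10^7 s = 1.21 years.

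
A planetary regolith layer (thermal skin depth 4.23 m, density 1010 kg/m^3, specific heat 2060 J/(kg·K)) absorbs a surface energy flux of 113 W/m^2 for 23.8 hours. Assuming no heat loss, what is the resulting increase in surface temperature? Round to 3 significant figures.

Areal heat capacity C = ρ c_p D = 1010 × 2060 × 4.23 = 8.80×10^6 J m⁻² K⁻¹.
Net heat input Q = F Δt = 113 × (23.8 hours × 3600 s/hour) = 9.68×10^6 J/m².
ΔT = Q / C = 9.68×10^6 / 8.80×10^6 = 1.10 K.

1.10 K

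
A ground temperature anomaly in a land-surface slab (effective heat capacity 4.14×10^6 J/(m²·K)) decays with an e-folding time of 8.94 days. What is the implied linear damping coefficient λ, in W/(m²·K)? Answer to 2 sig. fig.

Areal heat capacity C = 4.14×10^6 J/(m²·K) (given).
τ = 8.94 days = 7.72×10^5 s.
λ = C / τ = 4.14×10^6 / 7.72×10^5 = 5.36 W/(m²·K).

5.4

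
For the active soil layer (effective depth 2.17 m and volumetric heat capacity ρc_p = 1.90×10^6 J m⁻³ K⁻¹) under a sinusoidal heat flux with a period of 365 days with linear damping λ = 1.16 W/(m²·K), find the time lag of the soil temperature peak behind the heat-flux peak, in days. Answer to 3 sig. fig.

Areal heat capacity C = ρc_p × D = 1.90×10^6 × 2.17 = 4.12×10^6 J/(m^2 K).
ω = 2π / 3.15×10^7 s = 1.99×10^-7 s⁻¹.
Phase lag φ = arctan(Cω/λ) = arctan(0.821/1.16) = 0.616 rad.
Time lag = φ / ω = 0.616 / 1.99×10^-7 = 3.09×10^6 s = 35.8 days.

35.8 days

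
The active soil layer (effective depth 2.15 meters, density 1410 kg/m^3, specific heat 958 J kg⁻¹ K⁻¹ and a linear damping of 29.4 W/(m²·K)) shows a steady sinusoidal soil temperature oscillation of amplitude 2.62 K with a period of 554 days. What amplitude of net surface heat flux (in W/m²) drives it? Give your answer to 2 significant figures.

77

Areal heat capacity C = ρ c_p D = 1410 × 958 × 2.15 = 2.90×10^6 J/(m²·K).
ω = 2π / 4.79×10^7 s = 1.31×10^-7 s⁻¹.
√((Cω)² + λ²) = √((0.381)² + 29.4²) = 29.4 W/(m²·K).
F₀ = A × √((Cω)²+λ²) = 2.62 × 29.4 = 77.0 W/m².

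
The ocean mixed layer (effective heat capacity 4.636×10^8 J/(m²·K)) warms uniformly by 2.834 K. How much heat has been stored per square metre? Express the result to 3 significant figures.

1.31×10^9

Areal heat capacity C = 4.636×10^8 J/(m²·K) (given).
ΔQ = C ΔT = 4.64×10^8 × 2.834 = 1.31×10^9 J/m².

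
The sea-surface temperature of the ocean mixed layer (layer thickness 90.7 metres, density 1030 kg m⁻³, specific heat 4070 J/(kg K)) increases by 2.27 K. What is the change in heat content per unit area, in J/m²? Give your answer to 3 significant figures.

8.63×10^8

Areal heat capacity C = ρ c_p D = 1030 × 4070 × 90.7 = 3.80×10^8 J m⁻² K⁻¹.
ΔQ = C ΔT = 3.80×10^8 × 2.27 = 8.63×10^8 J/m².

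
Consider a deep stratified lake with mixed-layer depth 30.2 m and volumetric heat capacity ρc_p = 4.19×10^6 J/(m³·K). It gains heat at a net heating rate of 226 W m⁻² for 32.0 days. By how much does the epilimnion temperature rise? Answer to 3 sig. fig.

Areal heat capacity C = ρc_p × D = 4.19×10^6 × 30.2 = 1.27×10^8 J/(m²·K).
Net heat input Q = F Δt = 226 × (32.0 days × 86400 s/day) = 6.25×10^8 J/m².
ΔT = Q / C = 6.25×10^8 / 1.27×10^8 = 4.94 K.

4.94 K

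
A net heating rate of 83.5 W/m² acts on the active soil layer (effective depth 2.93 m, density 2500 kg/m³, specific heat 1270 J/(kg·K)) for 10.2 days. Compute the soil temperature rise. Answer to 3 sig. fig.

Areal heat capacity C = ρ c_p D = 2500 × 1270 × 2.93 = 9.30×10^6 J m⁻² K⁻¹.
Net heat input Q = F Δt = 83.5 × (10.2 days × 86400 s/day) = 7.36×10^7 J/m².
ΔT = Q / C = 7.36×10^7 / 9.30×10^6 = 7.91 K.

7.91 K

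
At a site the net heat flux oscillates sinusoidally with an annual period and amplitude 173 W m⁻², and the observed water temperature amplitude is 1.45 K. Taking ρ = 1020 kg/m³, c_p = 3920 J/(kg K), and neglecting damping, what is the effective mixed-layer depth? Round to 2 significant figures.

150 m

ω = 2π / 3.15×10^7 s = 1.99×10^-7 s⁻¹.
Required C = F₀ / (A ω) = 173 / (1.45 × 1.99×10^-7) = 5.99×10^8 J/(m²·K).
D = C / (ρ c_p) = 5.99×10^8 / (1020 × 3920) = 150 m.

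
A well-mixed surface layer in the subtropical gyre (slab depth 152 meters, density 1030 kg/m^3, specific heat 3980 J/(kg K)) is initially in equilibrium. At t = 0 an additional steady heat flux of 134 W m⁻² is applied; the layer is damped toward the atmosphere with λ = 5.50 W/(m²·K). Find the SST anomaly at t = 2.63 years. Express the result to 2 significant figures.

13 K

Areal heat capacity C = ρ c_p D = 1030 × 3980 × 152 = 6.23×10^8 J/(m²·K).
τ = C / λ = 6.23×10^8 / 5.50 = 1.13×10^8 s.
Equilibrium anomaly ΔT_eq = F / λ = 134 / 5.50 = 24.4 K.
t = 2.63 years = 8.30×10^7 s, so t/τ = 0.733.
ΔT(t) = ΔT_eq (1 − e^(−t/τ)) = 24.4 × (1 − e^−0.733) = 12.7 K.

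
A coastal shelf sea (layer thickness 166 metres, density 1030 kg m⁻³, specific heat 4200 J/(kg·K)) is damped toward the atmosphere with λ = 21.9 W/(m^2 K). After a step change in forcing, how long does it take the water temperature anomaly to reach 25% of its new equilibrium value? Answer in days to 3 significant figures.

109 days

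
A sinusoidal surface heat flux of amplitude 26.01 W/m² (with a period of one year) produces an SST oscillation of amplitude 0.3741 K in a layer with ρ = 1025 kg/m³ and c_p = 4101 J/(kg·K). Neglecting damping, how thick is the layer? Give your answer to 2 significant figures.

83 m

ω = 2π / 3.15×10^7 s = 1.99×10^-7 s⁻¹.
Required C = F₀ / (A ω) = 26.01 / (0.3741 × 1.99×10^-7) = 3.49×10^8 J/(m²·K).
D = C / (ρ c_p) = 3.49×10^8 / (1025 × 4101) = 83.0 m.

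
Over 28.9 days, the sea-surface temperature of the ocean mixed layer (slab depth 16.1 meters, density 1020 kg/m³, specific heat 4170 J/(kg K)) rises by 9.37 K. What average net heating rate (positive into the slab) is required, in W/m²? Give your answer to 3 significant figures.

Areal heat capacity C = ρ c_p D = 1020 × 4170 × 16.1 = 6.85×10^7 J/(m²·K).
Required heat per unit area: Q = C ΔT = 6.85×10^7 × 9.37 = 6.42×10^8 J/m².
Flux F = Q / Δt = 6.42×10^8 / 2.50×10^6 s = 257 W/m².

257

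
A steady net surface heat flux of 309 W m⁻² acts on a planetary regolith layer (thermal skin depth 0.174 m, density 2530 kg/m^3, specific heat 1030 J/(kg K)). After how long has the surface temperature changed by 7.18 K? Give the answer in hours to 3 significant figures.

2.93 hours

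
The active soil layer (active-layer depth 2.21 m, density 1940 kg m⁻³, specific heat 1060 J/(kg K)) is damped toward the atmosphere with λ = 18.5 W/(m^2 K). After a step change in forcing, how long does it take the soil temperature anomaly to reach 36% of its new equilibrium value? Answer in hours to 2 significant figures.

30 hours

Areal heat capacity C = ρ c_p D = 1940 × 1060 × 2.21 = 4.54×10^6 J/(m^2 K).
τ = C / λ = 4.54×10^6 / 18.5 = 2.46×10^5 s.
Fraction reached: 1 − e^(−t/τ) = 0.36 ⇒ t = −τ ln(1 − 0.36) = τ × 0.446.
t = 1.10×10^5 s = 30.5 hours.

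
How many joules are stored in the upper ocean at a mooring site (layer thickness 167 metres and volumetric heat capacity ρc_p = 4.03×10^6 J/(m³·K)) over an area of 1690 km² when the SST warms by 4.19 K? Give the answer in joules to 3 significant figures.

Areal heat capacity C = ρc_p × D = 4.03×10^6 × 167 = 6.73×10^8 J/(m^2 K).
Heat per unit area: q = C ΔT = 6.73×10^8 × 4.19 = 2.82×10^9 J/m².
Total heat: Q = q × A = 2.82×10^9 × (1690 × 10⁶ m²) = 4.77×10^18 J.

4.77×10^18 J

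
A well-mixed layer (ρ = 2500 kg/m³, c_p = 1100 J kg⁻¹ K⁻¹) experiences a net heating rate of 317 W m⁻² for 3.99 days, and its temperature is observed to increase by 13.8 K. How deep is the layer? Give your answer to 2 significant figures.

Heat input Q = F Δt = 317 × 3.45×10^5 s = 1.09×10^8 J/m².
Required areal heat capacity C = Q / ΔT = 7.92×10^6 J/(m²·K).
Depth D = C / (ρ c_p) = 7.92×10^6 / (2500 × 1100) = 2.88 m.

2.9 m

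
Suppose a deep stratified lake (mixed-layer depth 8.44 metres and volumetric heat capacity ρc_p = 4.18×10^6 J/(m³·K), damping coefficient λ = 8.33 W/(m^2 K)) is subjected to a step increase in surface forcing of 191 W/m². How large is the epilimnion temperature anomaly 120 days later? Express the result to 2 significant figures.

Areal heat capacity C = ρc_p × D = 4.18×10^6 × 8.44 = 3.53×10^7 J/(m^2 K).
τ = C / λ = 3.53×10^7 / 8.33 = 4.24×10^6 s.
Equilibrium anomaly ΔT_eq = F / λ = 191 / 8.33 = 22.9 K.
t = 120 days = 1.04×10^7 s, so t/τ = 2.45.
ΔT(t) = ΔT_eq (1 − e^(−t/τ)) = 22.9 × (1 − e^−2.45) = 20.9 K.

21 K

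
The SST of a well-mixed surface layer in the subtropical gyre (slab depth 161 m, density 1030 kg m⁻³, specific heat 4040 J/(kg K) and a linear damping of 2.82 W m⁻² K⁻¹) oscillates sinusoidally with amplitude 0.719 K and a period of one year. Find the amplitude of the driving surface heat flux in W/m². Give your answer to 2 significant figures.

Areal heat capacity C = ρ c_p D = 1030 × 4040 × 161 = 6.70×10^8 J/(m^2 K).
ω = 2π / 3.15×10^7 s = 1.99×10^-7 s⁻¹.
√((Cω)² + λ²) = √((133)² + 2.82²) = 134 W/(m²·K).
F₀ = A × √((Cω)²+λ²) = 0.719 × 134 = 96.0 W/m².

96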